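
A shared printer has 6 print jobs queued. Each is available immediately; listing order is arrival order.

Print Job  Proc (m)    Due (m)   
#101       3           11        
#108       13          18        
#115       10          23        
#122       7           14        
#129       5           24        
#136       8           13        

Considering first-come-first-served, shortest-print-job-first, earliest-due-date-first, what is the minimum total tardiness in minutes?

49

FIFO (arrival order): #101 #108 #115 #122 #129 #136.
#101: 0→3, due 11, tardiness 0
#108: 3→16, due 18, tardiness 0
#115: 16→26, due 23, tardiness 3
#122: 26→33, due 14, tardiness 19
#129: 33→38, due 24, tardiness 14
#136: 38→46, due 13, tardiness 33
Sum = 0+0+3+19+14+33 = 69.
SPT (increasing processing time): #101 #129 #122 #136 #115 #108.
#101: 0→3, due 11, tardiness 0
#129: 3→8, due 24, tardiness 0
#122: 8→15, due 14, tardiness 1
#136: 15→23, due 13, tardiness 10
#115: 23→33, due 23, tardiness 10
#108: 33→46, due 18, tardiness 28
Sum = 0+0+1+10+10+28 = 49.
EDD (increasing due date): #101 #136 #122 #108 #115 #129.
#101: 0→3, due 11, tardiness 0
#136: 3→11, due 13, tardiness 0
#122: 11→18, due 14, tardiness 4
#108: 18→31, due 18, tardiness 13
#115: 31→41, due 23, tardiness 18
#129: 41→46, due 24, tardiness 22
Sum = 0+0+4+13+18+22 = 57.
FIFO 69, SPT 49, EDD 57 → minimum 49.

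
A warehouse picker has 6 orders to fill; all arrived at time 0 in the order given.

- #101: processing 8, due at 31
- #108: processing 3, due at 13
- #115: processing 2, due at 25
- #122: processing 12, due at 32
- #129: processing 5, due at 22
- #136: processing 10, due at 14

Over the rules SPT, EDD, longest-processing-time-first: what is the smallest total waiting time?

SPT (increasing processing time): #115 #108 #129 #101 #136 #122.
#115: waits 0, runs 0→2
#108: waits 2, runs 2→5
#129: waits 5, runs 5→10
#101: waits 10, runs 10→18
#136: waits 18, runs 18→28
#122: waits 28, runs 28→40
Sum = 0+2+5+10+18+28 = 63.
EDD (increasing due date): #108 #136 #129 #115 #101 #122.
#108: waits 0, runs 0→3
#136: waits 3, runs 3→13
#129: waits 13, runs 13→18
#115: waits 18, runs 18→20
#101: waits 20, runs 20→28
#122: waits 28, runs 28→40
Sum = 0+3+13+18+20+28 = 82.
LPT (decreasing processing time): #122 #136 #101 #129 #108 #115.
#122: waits 0, runs 0→12
#136: waits 12, runs 12→22
#101: waits 22, runs 22→30
#129: waits 30, runs 30→35
#108: waits 35, runs 35→38
#115: waits 38, runs 38→40
Sum = 0+12+22+30+35+38 = 137.
SPT 63, EDD 82, LPT 137 → minimum 63.

63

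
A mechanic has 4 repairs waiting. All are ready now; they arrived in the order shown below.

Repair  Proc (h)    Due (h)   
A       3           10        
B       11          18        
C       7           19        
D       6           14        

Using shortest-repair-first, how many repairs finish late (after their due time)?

1

SPT (increasing processing time): A D C B.
A: 0→3, due 10, tardiness 0
D: 3→9, due 14, tardiness 0
C: 9→16, due 19, tardiness 0
B: 16→27, due 18, tardiness 9
Late repairs: 1.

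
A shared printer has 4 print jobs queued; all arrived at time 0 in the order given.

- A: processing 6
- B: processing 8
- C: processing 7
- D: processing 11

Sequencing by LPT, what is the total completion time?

LPT (decreasing processing time): D B C A.
D: 0→11
B: 11→19
C: 19→26
A: 26→32
Sum = 11+19+26+32 = 88.

88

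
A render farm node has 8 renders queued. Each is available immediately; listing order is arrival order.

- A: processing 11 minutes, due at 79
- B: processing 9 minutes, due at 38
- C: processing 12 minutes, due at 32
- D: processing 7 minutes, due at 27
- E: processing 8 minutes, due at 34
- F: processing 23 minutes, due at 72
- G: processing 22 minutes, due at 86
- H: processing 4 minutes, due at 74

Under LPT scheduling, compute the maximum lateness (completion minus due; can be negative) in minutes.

65

LPT (decreasing processing time): F G C A B E D H.
F: 0→23, due 72, lateness -49
G: 23→45, due 86, lateness -41
C: 45→57, due 32, lateness 25
A: 57→68, due 79, lateness -11
B: 68→77, due 38, lateness 39
E: 77→85, due 34, lateness 51
D: 85→92, due 27, lateness 65
H: 92→96, due 74, lateness 22
Maximum = 65.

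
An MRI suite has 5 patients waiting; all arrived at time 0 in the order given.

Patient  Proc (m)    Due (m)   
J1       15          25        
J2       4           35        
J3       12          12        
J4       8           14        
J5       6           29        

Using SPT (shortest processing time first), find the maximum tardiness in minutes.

20

SPT (increasing processing time): J2 J5 J4 J3 J1.
J2: 0→4, due 35, tardiness 0
J5: 4→10, due 29, tardiness 0
J4: 10→18, due 14, tardiness 4
J3: 18→30, due 12, tardiness 18
J1: 30→45, due 25, tardiness 20
Maximum = 20.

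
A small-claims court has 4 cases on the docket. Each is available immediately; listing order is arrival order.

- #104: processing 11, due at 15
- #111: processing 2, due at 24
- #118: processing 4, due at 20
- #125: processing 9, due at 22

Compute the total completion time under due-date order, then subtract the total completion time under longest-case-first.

-5

EDD (increasing due date): #104 #118 #125 #111.
#104: 0→11
#118: 11→15
#125: 15→24
#111: 24→26
Sum = 11+15+24+26 = 76.
LPT (decreasing processing time): #104 #125 #118 #111.
#104: 0→11
#125: 11→20
#118: 20→24
#111: 24→26
Sum = 11+20+24+26 = 81.
Difference = 76 − 81 = -5.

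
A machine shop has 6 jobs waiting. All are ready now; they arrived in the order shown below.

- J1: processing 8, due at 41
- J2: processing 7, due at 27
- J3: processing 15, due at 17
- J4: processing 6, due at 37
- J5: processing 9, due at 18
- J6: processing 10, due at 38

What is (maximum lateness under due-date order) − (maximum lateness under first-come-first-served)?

-13

EDD (increasing due date): J3 J5 J2 J4 J6 J1.
J3: 0→15, due 17, lateness -2
J5: 15→24, due 18, lateness 6
J2: 24→31, due 27, lateness 4
J4: 31→37, due 37, lateness 0
J6: 37→47, due 38, lateness 9
J1: 47→55, due 41, lateness 14
Maximum = 14.
FIFO (arrival order): J1 J2 J3 J4 J5 J6.
J1: 0→8, due 41, lateness -33
J2: 8→15, due 27, lateness -12
J3: 15→30, due 17, lateness 13
J4: 30→36, due 37, lateness -1
J5: 36→45, due 18, lateness 27
J6: 45→55, due 38, lateness 17
Maximum = 27.
Difference = 14 − 27 = -13.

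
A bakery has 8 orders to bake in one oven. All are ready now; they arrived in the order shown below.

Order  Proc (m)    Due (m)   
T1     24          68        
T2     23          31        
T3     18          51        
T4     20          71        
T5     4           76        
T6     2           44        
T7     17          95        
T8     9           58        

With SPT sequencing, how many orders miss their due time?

2

SPT (increasing processing time): T6 T5 T8 T7 T3 T4 T2 T1.
T6: 0→2, due 44, tardiness 0
T5: 2→6, due 76, tardiness 0
T8: 6→15, due 58, tardiness 0
T7: 15→32, due 95, tardiness 0
T3: 32→50, due 51, tardiness 0
T4: 50→70, due 71, tardiness 0
T2: 70→93, due 31, tardiness 62
T1: 93→117, due 68, tardiness 49
Late orders: 2.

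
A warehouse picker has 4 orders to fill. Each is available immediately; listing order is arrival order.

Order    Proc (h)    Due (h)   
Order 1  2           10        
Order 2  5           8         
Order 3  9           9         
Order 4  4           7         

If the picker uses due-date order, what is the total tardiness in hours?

EDD (increasing due date): Order 4 Order 2 Order 3 Order 1.
Order 4: 0→4, due 7, tardiness 0
Order 2: 4→9, due 8, tardiness 1
Order 3: 9→18, due 9, tardiness 9
Order 1: 18→20, due 10, tardiness 10
Sum = 0+1+9+10 = 20.

20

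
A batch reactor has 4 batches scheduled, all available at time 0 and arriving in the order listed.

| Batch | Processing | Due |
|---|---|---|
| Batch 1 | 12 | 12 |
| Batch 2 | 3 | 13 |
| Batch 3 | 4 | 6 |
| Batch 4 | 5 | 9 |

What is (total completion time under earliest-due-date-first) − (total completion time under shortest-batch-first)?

EDD (increasing due date): Batch 3 Batch 4 Batch 1 Batch 2.
Batch 3: 0→4
Batch 4: 4→9
Batch 1: 9→21
Batch 2: 21→24
Sum = 4+9+21+24 = 58.
SPT (increasing processing time): Batch 2 Batch 3 Batch 4 Batch 1.
Batch 2: 0→3
Batch 3: 3→7
Batch 4: 7→12
Batch 1: 12→24
Sum = 3+7+12+24 = 46.
Difference = 58 − 46 = 12.

12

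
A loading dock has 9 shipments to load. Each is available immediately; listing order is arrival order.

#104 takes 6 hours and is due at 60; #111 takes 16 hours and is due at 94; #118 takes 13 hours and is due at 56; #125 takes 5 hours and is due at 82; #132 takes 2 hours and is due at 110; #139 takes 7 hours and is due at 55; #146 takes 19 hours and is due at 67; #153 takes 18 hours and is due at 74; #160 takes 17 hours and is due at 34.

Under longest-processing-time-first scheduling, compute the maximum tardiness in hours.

36

LPT (decreasing processing time): #146 #153 #160 #111 #118 #139 #104 #125 #132.
#146: 0→19, due 67, tardiness 0
#153: 19→37, due 74, tardiness 0
#160: 37→54, due 34, tardiness 20
#111: 54→70, due 94, tardiness 0
#118: 70→83, due 56, tardiness 27
#139: 83→90, due 55, tardiness 35
#104: 90→96, due 60, tardiness 36
#125: 96→101, due 82, tardiness 19
#132: 101→103, due 110, tardiness 0
Maximum = 36.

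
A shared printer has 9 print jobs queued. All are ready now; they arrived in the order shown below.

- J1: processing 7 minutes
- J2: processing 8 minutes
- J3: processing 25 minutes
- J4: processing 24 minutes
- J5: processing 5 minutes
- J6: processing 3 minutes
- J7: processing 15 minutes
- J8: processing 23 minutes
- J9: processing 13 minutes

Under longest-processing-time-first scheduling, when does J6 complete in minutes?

123

LPT (decreasing processing time): J3 J4 J8 J7 J9 J2 J1 J5 J6.
J3: 0→25
J4: 25→49
J8: 49→72
J7: 72→87
J9: 87→100
J2: 100→108
J1: 108→115
J5: 115→120
J6: 120→123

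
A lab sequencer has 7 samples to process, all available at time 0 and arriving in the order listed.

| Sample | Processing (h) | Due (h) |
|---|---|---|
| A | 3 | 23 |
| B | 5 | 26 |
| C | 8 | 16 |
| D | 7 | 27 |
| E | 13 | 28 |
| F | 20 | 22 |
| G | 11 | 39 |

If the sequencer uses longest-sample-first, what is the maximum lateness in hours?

LPT (decreasing processing time): F E G C D B A.
F: 0→20, due 22, lateness -2
E: 20→33, due 28, lateness 5
G: 33→44, due 39, lateness 5
C: 44→52, due 16, lateness 36
D: 52→59, due 27, lateness 32
B: 59→64, due 26, lateness 38
A: 64→67, due 23, lateness 44
Maximum = 44.

44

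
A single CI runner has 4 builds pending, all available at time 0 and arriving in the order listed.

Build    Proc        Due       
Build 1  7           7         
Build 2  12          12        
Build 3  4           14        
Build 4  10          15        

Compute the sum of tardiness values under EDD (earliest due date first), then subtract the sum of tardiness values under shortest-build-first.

EDD (increasing due date): Build 1 Build 2 Build 3 Build 4.
Build 1: 0→7, due 7, tardiness 0
Build 2: 7→19, due 12, tardiness 7
Build 3: 19→23, due 14, tardiness 9
Build 4: 23→33, due 15, tardiness 18
Sum = 0+7+9+18 = 34.
SPT (increasing processing time): Build 3 Build 1 Build 4 Build 2.
Build 3: 0→4, due 14, tardiness 0
Build 1: 4→11, due 7, tardiness 4
Build 4: 11→21, due 15, tardiness 6
Build 2: 21→33, due 12, tardiness 21
Sum = 0+4+6+21 = 31.
Difference = 34 − 31 = 3.

3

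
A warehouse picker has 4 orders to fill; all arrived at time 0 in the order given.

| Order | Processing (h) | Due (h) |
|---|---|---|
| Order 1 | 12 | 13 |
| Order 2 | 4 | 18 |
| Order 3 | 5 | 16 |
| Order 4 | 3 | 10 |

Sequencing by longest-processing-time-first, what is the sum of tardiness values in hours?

LPT (decreasing processing time): Order 1 Order 3 Order 2 Order 4.
Order 1: 0→12, due 13, tardiness 0
Order 3: 12→17, due 16, tardiness 1
Order 2: 17→21, due 18, tardiness 3
Order 4: 21→24, due 10, tardiness 14
Sum = 0+1+3+14 = 18.

18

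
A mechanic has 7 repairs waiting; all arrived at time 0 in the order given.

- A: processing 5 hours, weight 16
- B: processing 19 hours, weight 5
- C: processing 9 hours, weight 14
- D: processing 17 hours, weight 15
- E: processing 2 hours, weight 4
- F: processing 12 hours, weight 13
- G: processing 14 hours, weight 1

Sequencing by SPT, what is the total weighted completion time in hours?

SPT (increasing processing time): E A C F G D B.
E: finishes 2, weight 4, w·C = 8
A: finishes 7, weight 16, w·C = 112
C: finishes 16, weight 14, w·C = 224
F: finishes 28, weight 13, w·C = 364
G: finishes 42, weight 1, w·C = 42
D: finishes 59, weight 15, w·C = 885
B: finishes 78, weight 5, w·C = 390
Sum = 8+112+224+364+42+885+390 = 2025.

2025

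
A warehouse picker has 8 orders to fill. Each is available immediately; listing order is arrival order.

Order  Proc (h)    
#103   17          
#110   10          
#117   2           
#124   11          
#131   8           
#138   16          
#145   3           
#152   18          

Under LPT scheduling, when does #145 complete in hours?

83

LPT (decreasing processing time): #152 #103 #138 #124 #110 #131 #145 #117.
#152: 0→18
#103: 18→35
#138: 35→51
#124: 51→62
#110: 62→72
#131: 72→80
#145: 80→83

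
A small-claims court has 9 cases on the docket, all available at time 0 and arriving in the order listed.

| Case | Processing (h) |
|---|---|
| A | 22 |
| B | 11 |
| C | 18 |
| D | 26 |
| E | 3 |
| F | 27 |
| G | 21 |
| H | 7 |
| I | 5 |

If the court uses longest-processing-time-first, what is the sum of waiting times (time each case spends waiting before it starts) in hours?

759

LPT (decreasing processing time): F D A G C B H I E.
F: waits 0, runs 0→27
D: waits 27, runs 27→53
A: waits 53, runs 53→75
G: waits 75, runs 75→96
C: waits 96, runs 96→114
B: waits 114, runs 114→125
H: waits 125, runs 125→132
I: waits 132, runs 132→137
E: waits 137, runs 137→140
Sum = 0+27+53+75+96+114+125+132+137 = 759.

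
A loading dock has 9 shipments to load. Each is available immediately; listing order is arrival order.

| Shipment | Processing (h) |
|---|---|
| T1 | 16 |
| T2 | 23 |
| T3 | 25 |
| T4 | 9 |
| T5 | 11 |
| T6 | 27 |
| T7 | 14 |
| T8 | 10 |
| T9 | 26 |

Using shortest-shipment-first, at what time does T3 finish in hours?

108

SPT (increasing processing time): T4 T8 T5 T7 T1 T2 T3 T9 T6.
T4: 0→9
T8: 9→19
T5: 19→30
T7: 30→44
T1: 44→60
T2: 60→83
T3: 83→108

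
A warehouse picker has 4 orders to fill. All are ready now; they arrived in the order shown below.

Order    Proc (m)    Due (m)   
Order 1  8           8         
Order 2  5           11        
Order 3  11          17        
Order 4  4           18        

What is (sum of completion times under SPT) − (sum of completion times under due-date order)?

-15

SPT (increasing processing time): Order 4 Order 2 Order 1 Order 3.
Order 4: 0→4
Order 2: 4→9
Order 1: 9→17
Order 3: 17→28
Sum = 4+9+17+28 = 58.
EDD (increasing due date): Order 1 Order 2 Order 3 Order 4.
Order 1: 0→8
Order 2: 8→13
Order 3: 13→24
Order 4: 24→28
Sum = 8+13+24+28 = 73.
Difference = 58 − 73 = -15.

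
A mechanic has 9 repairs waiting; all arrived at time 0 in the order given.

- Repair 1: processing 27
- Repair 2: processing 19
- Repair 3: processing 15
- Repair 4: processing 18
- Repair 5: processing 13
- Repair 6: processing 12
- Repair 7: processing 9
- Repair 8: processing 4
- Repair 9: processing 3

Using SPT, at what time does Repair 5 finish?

SPT (increasing processing time): Repair 9 Repair 8 Repair 7 Repair 6 Repair 5 Repair 3 Repair 4 Repair 2 Repair 1.
Repair 9: 0→3
Repair 8: 3→7
Repair 7: 7→16
Repair 6: 16→28
Repair 5: 28→41

41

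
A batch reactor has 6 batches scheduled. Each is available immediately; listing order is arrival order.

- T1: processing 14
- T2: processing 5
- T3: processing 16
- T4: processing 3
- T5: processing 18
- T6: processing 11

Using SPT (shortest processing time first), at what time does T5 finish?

67

SPT (increasing processing time): T4 T2 T6 T1 T3 T5.
T4: 0→3
T2: 3→8
T6: 8→19
T1: 19→33
T3: 33→49
T5: 49→67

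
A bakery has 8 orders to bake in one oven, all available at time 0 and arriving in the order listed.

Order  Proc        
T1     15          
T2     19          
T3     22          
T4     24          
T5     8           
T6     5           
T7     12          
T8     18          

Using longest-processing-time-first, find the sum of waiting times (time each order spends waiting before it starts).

544

LPT (decreasing processing time): T4 T3 T2 T8 T1 T7 T5 T6.
T4: waits 0, runs 0→24
T3: waits 24, runs 24→46
T2: waits 46, runs 46→65
T8: waits 65, runs 65→83
T1: waits 83, runs 83→98
T7: waits 98, runs 98→110
T5: waits 110, runs 110→118
T6: waits 118, runs 118→123
Sum = 0+24+46+65+83+98+110+118 = 544.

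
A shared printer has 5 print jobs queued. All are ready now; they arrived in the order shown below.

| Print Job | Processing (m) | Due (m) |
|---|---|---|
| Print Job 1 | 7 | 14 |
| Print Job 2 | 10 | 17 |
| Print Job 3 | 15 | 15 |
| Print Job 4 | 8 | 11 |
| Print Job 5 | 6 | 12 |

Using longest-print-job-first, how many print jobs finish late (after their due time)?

LPT (decreasing processing time): Print Job 3 Print Job 2 Print Job 4 Print Job 1 Print Job 5.
Print Job 3: 0→15, due 15, tardiness 0
Print Job 2: 15→25, due 17, tardiness 8
Print Job 4: 25→33, due 11, tardiness 22
Print Job 1: 33→40, due 14, tardiness 26
Print Job 5: 40→46, due 12, tardiness 34
Late print jobs: 4.

4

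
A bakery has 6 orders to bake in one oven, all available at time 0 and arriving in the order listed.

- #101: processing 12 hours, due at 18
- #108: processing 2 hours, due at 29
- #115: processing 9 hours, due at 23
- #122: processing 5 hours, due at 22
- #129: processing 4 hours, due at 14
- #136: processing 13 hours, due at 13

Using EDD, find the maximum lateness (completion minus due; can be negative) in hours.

20

EDD (increasing due date): #136 #129 #101 #122 #115 #108.
#136: 0→13, due 13, lateness 0
#129: 13→17, due 14, lateness 3
#101: 17→29, due 18, lateness 11
#122: 29→34, due 22, lateness 12
#115: 34→43, due 23, lateness 20
#108: 43→45, due 29, lateness 16
Maximum = 20.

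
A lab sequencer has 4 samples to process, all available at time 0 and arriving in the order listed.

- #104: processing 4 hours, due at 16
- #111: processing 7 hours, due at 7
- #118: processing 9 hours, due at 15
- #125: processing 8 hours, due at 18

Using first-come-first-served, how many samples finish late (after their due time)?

3

FIFO (arrival order): #104 #111 #118 #125.
#104: 0→4, due 16, tardiness 0
#111: 4→11, due 7, tardiness 4
#118: 11→20, due 15, tardiness 5
#125: 20→28, due 18, tardiness 10
Late samples: 3.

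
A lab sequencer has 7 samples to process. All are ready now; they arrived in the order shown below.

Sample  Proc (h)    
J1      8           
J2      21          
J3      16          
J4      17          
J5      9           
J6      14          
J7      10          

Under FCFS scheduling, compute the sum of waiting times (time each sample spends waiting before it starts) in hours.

300

FIFO (arrival order): J1 J2 J3 J4 J5 J6 J7.
J1: waits 0, runs 0→8
J2: waits 8, runs 8→29
J3: waits 29, runs 29→45
J4: waits 45, runs 45→62
J5: waits 62, runs 62→71
J6: waits 71, runs 71→85
J7: waits 85, runs 85→95
Sum = 0+8+29+45+62+71+85 = 300.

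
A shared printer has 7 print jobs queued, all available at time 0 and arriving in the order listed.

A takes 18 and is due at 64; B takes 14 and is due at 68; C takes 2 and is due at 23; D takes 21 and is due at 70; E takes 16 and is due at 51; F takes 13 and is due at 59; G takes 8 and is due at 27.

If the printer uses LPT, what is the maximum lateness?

LPT (decreasing processing time): D A E B F G C.
D: 0→21, due 70, lateness -49
A: 21→39, due 64, lateness -25
E: 39→55, due 51, lateness 4
B: 55→69, due 68, lateness 1
F: 69→82, due 59, lateness 23
G: 82→90, due 27, lateness 63
C: 90→92, due 23, lateness 69
Maximum = 69.

69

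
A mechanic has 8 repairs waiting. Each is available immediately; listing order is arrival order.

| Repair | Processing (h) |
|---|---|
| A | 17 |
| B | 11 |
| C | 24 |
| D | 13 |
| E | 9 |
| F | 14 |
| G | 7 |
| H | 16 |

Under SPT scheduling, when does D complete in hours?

SPT (increasing processing time): G E B D F H A C.
G: 0→7
E: 7→16
B: 16→27
D: 27→40

40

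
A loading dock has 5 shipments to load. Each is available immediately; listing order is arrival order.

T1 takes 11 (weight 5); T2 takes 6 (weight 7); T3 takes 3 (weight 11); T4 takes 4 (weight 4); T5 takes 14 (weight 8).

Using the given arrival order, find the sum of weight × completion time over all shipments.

794

FIFO (arrival order): T1 T2 T3 T4 T5.
T1: finishes 11, weight 5, w·C = 55
T2: finishes 17, weight 7, w·C = 119
T3: finishes 20, weight 11, w·C = 220
T4: finishes 24, weight 4, w·C = 96
T5: finishes 38, weight 8, w·C = 304
Sum = 55+119+220+96+304 = 794.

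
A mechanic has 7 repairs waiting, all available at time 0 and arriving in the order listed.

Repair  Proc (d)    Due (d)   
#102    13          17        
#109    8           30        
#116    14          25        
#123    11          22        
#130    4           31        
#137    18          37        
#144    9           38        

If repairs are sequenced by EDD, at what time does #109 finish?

EDD (increasing due date): #102 #123 #116 #109 #130 #137 #144.
#102: 0→13
#123: 13→24
#116: 24→38
#109: 38→46

46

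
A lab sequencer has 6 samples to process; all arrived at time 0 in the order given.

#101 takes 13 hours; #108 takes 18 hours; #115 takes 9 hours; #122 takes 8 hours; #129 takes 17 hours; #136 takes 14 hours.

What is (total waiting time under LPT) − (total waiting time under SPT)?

LPT (decreasing processing time): #108 #129 #136 #101 #115 #122.
#108: waits 0, runs 0→18
#129: waits 18, runs 18→35
#136: waits 35, runs 35→49
#101: waits 49, runs 49→62
#115: waits 62, runs 62→71
#122: waits 71, runs 71→79
Sum = 0+18+35+49+62+71 = 235.
SPT (increasing processing time): #122 #115 #101 #136 #129 #108.
#122: waits 0, runs 0→8
#115: waits 8, runs 8→17
#101: waits 17, runs 17→30
#136: waits 30, runs 30→44
#129: waits 44, runs 44→61
#108: waits 61, runs 61→79
Sum = 0+8+17+30+44+61 = 160.
Difference = 235 − 160 = 75.

75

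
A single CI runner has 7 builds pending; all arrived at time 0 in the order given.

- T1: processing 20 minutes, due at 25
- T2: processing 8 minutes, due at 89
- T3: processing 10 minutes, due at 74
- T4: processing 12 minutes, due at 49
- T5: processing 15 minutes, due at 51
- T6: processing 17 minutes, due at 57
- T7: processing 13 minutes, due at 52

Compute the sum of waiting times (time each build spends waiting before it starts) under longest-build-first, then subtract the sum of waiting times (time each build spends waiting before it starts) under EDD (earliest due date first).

LPT (decreasing processing time): T1 T6 T5 T7 T4 T3 T2.
T1: waits 0, runs 0→20
T6: waits 20, runs 20→37
T5: waits 37, runs 37→52
T7: waits 52, runs 52→65
T4: waits 65, runs 65→77
T3: waits 77, runs 77→87
T2: waits 87, runs 87→95
Sum = 0+20+37+52+65+77+87 = 338.
EDD (increasing due date): T1 T4 T5 T7 T6 T3 T2.
T1: waits 0, runs 0→20
T4: waits 20, runs 20→32
T5: waits 32, runs 32→47
T7: waits 47, runs 47→60
T6: waits 60, runs 60→77
T3: waits 77, runs 77→87
T2: waits 87, runs 87→95
Sum = 0+20+32+47+60+77+87 = 323.
Difference = 338 − 323 = 15.

15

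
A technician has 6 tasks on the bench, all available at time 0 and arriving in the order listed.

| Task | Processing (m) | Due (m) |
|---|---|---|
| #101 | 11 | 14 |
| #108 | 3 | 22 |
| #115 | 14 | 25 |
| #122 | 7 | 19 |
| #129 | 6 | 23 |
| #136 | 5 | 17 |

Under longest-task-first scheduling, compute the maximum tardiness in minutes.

LPT (decreasing processing time): #115 #101 #122 #129 #136 #108.
#115: 0→14, due 25, tardiness 0
#101: 14→25, due 14, tardiness 11
#122: 25→32, due 19, tardiness 13
#129: 32→38, due 23, tardiness 15
#136: 38→43, due 17, tardiness 26
#108: 43→46, due 22, tardiness 24
Maximum = 26.

26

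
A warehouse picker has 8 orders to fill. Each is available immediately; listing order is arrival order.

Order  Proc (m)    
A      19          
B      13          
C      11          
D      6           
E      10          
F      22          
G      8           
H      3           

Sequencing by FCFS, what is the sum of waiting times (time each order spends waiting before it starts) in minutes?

FIFO (arrival order): A B C D E F G H.
A: waits 0, runs 0→19
B: waits 19, runs 19→32
C: waits 32, runs 32→43
D: waits 43, runs 43→49
E: waits 49, runs 49→59
F: waits 59, runs 59→81
G: waits 81, runs 81→89
H: waits 89, runs 89→92
Sum = 0+19+32+43+49+59+81+89 = 372.

372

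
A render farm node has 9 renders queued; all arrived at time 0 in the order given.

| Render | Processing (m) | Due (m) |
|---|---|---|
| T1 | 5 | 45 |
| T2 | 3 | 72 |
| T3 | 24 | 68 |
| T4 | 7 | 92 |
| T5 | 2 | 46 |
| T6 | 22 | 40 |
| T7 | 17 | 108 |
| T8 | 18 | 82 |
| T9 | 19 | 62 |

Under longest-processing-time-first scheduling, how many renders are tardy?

7

LPT (decreasing processing time): T3 T6 T9 T8 T7 T4 T1 T2 T5.
T3: 0→24, due 68, tardiness 0
T6: 24→46, due 40, tardiness 6
T9: 46→65, due 62, tardiness 3
T8: 65→83, due 82, tardiness 1
T7: 83→100, due 108, tardiness 0
T4: 100→107, due 92, tardiness 15
T1: 107→112, due 45, tardiness 67
T2: 112→115, due 72, tardiness 43
T5: 115→117, due 46, tardiness 71
Late renders: 7.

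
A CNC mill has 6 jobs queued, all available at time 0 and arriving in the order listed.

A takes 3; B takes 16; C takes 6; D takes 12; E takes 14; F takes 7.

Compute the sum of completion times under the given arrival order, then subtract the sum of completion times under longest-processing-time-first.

-57

FIFO (arrival order): A B C D E F.
A: 0→3
B: 3→19
C: 19→25
D: 25→37
E: 37→51
F: 51→58
Sum = 3+19+25+37+51+58 = 193.
LPT (decreasing processing time): B E D F C A.
B: 0→16
E: 16→30
D: 30→42
F: 42→49
C: 49→55
A: 55→58
Sum = 16+30+42+49+55+58 = 250.
Difference = 193 − 250 = -57.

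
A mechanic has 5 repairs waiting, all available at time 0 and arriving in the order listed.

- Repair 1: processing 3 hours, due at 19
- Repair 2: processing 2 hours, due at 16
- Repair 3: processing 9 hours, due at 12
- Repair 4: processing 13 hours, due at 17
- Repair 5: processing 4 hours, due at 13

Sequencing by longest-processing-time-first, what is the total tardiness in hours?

LPT (decreasing processing time): Repair 4 Repair 3 Repair 5 Repair 1 Repair 2.
Repair 4: 0→13, due 17, tardiness 0
Repair 3: 13→22, due 12, tardiness 10
Repair 5: 22→26, due 13, tardiness 13
Repair 1: 26→29, due 19, tardiness 10
Repair 2: 29→31, due 16, tardiness 15
Sum = 0+10+13+10+15 = 48.

48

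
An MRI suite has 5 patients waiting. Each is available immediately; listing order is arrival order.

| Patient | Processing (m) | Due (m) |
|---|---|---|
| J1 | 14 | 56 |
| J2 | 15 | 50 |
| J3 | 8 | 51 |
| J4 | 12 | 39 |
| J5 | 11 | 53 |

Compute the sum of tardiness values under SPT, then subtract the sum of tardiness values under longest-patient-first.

-1

SPT (increasing processing time): J3 J5 J4 J1 J2.
J3: 0→8, due 51, tardiness 0
J5: 8→19, due 53, tardiness 0
J4: 19→31, due 39, tardiness 0
J1: 31→45, due 56, tardiness 0
J2: 45→60, due 50, tardiness 10
Sum = 0+0+0+0+10 = 10.
LPT (decreasing processing time): J2 J1 J4 J5 J3.
J2: 0→15, due 50, tardiness 0
J1: 15→29, due 56, tardiness 0
J4: 29→41, due 39, tardiness 2
J5: 41→52, due 53, tardiness 0
J3: 52→60, due 51, tardiness 9
Sum = 0+0+2+0+9 = 11.
Difference = 10 − 11 = -1.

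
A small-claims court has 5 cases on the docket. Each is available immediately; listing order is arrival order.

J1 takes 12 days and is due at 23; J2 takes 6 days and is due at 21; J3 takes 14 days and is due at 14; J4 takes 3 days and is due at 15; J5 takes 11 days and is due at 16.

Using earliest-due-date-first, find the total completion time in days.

EDD (increasing due date): J3 J4 J5 J2 J1.
J3: 0→14
J4: 14→17
J5: 17→28
J2: 28→34
J1: 34→46
Sum = 14+17+28+34+46 = 139.

139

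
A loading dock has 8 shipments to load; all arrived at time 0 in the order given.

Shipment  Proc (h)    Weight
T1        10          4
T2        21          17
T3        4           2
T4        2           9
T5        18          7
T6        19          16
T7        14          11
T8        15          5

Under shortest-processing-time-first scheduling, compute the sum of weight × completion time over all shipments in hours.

SPT (increasing processing time): T4 T3 T1 T7 T8 T5 T6 T2.
T4: finishes 2, weight 9, w·C = 18
T3: finishes 6, weight 2, w·C = 12
T1: finishes 16, weight 4, w·C = 64
T7: finishes 30, weight 11, w·C = 330
T8: finishes 45, weight 5, w·C = 225
T5: finishes 63, weight 7, w·C = 441
T6: finishes 82, weight 16, w·C = 1312
T2: finishes 103, weight 17, w·C = 1751
Sum = 18+12+64+330+225+441+1312+1751 = 4153.

4153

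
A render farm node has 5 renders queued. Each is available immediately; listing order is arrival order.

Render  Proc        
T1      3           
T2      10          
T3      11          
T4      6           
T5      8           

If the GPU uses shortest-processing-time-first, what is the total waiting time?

SPT (increasing processing time): T1 T4 T5 T2 T3.
T1: waits 0, runs 0→3
T4: waits 3, runs 3→9
T5: waits 9, runs 9→17
T2: waits 17, runs 17→27
T3: waits 27, runs 27→38
Sum = 0+3+9+17+27 = 56.

56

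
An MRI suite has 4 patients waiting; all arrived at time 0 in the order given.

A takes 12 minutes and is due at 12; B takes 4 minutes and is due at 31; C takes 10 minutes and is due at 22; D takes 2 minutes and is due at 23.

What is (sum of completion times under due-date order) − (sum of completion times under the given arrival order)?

4

EDD (increasing due date): A C D B.
A: 0→12
C: 12→22
D: 22→24
B: 24→28
Sum = 12+22+24+28 = 86.
FIFO (arrival order): A B C D.
A: 0→12
B: 12→16
C: 16→26
D: 26→28
Sum = 12+16+26+28 = 82.
Difference = 86 − 82 = 4.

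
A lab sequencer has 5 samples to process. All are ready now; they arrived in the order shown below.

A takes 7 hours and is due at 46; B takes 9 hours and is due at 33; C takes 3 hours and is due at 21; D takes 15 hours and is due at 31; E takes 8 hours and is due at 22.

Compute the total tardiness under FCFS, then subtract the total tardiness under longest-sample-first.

FIFO (arrival order): A B C D E.
A: 0→7, due 46, tardiness 0
B: 7→16, due 33, tardiness 0
C: 16→19, due 21, tardiness 0
D: 19→34, due 31, tardiness 3
E: 34→42, due 22, tardiness 20
Sum = 0+0+0+3+20 = 23.
LPT (decreasing processing time): D B E A C.
D: 0→15, due 31, tardiness 0
B: 15→24, due 33, tardiness 0
E: 24→32, due 22, tardiness 10
A: 32→39, due 46, tardiness 0
C: 39→42, due 21, tardiness 21
Sum = 0+0+10+0+21 = 31.
Difference = 23 − 31 = -8.

-8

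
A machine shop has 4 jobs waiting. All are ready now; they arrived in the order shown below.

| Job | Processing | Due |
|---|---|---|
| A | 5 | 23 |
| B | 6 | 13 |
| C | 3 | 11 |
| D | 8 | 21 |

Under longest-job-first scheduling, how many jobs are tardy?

LPT (decreasing processing time): D B A C.
D: 0→8, due 21, tardiness 0
B: 8→14, due 13, tardiness 1
A: 14→19, due 23, tardiness 0
C: 19→22, due 11, tardiness 11
Late jobs: 2.

2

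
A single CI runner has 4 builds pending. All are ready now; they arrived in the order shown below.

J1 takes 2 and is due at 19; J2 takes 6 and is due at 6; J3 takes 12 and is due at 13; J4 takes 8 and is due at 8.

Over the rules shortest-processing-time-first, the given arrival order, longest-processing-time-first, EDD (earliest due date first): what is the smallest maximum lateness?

13

SPT (increasing processing time): J1 J2 J4 J3.
J1: 0→2, due 19, lateness -17
J2: 2→8, due 6, lateness 2
J4: 8→16, due 8, lateness 8
J3: 16→28, due 13, lateness 15
Maximum = 15.
FIFO (arrival order): J1 J2 J3 J4.
J1: 0→2, due 19, lateness -17
J2: 2→8, due 6, lateness 2
J3: 8→20, due 13, lateness 7
J4: 20→28, due 8, lateness 20
Maximum = 20.
LPT (decreasing processing time): J3 J4 J2 J1.
J3: 0→12, due 13, lateness -1
J4: 12→20, due 8, lateness 12
J2: 20→26, due 6, lateness 20
J1: 26→28, due 19, lateness 9
Maximum = 20.
EDD (increasing due date): J2 J4 J3 J1.
J2: 0→6, due 6, lateness 0
J4: 6→14, due 8, lateness 6
J3: 14→26, due 13, lateness 13
J1: 26→28, due 19, lateness 9
Maximum = 13.
SPT 15, FIFO 20, LPT 20, EDD 13 → minimum 13.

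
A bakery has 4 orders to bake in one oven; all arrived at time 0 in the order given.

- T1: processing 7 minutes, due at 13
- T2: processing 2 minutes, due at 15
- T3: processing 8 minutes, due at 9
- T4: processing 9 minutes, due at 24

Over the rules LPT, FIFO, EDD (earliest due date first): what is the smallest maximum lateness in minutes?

2

LPT (decreasing processing time): T4 T3 T1 T2.
T4: 0→9, due 24, lateness -15
T3: 9→17, due 9, lateness 8
T1: 17→24, due 13, lateness 11
T2: 24→26, due 15, lateness 11
Maximum = 11.
FIFO (arrival order): T1 T2 T3 T4.
T1: 0→7, due 13, lateness -6
T2: 7→9, due 15, lateness -6
T3: 9→17, due 9, lateness 8
T4: 17→26, due 24, lateness 2
Maximum = 8.
EDD (increasing due date): T3 T1 T2 T4.
T3: 0→8, due 9, lateness -1
T1: 8→15, due 13, lateness 2
T2: 15→17, due 15, lateness 2
T4: 17→26, due 24, lateness 2
Maximum = 2.
LPT 11, FIFO 8, EDD 2 → minimum 2.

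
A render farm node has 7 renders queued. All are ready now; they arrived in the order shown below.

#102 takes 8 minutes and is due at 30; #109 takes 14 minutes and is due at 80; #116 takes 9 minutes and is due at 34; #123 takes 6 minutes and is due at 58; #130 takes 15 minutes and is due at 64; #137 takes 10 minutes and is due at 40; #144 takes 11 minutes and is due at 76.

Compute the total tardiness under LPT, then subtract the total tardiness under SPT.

LPT (decreasing processing time): #130 #109 #144 #137 #116 #102 #123.
#130: 0→15, due 64, tardiness 0
#109: 15→29, due 80, tardiness 0
#144: 29→40, due 76, tardiness 0
#137: 40→50, due 40, tardiness 10
#116: 50→59, due 34, tardiness 25
#102: 59→67, due 30, tardiness 37
#123: 67→73, due 58, tardiness 15
Sum = 0+0+0+10+25+37+15 = 87.
SPT (increasing processing time): #123 #102 #116 #137 #144 #109 #130.
#123: 0→6, due 58, tardiness 0
#102: 6→14, due 30, tardiness 0
#116: 14→23, due 34, tardiness 0
#137: 23→33, due 40, tardiness 0
#144: 33→44, due 76, tardiness 0
#109: 44→58, due 80, tardiness 0
#130: 58→73, due 64, tardiness 9
Sum = 0+0+0+0+0+0+9 = 9.
Difference = 87 − 9 = 78.

78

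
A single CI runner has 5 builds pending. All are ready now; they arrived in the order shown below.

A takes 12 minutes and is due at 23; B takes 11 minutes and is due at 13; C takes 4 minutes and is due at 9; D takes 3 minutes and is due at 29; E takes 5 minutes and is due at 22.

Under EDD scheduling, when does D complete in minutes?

35

EDD (increasing due date): C B E A D.
C: 0→4
B: 4→15
E: 15→20
A: 20→32
D: 32→35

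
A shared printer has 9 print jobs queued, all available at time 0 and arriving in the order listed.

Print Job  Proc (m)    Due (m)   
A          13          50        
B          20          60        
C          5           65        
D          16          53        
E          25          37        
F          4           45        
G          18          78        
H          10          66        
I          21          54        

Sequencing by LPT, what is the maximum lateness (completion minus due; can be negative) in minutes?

87

LPT (decreasing processing time): E I B G D A H C F.
E: 0→25, due 37, lateness -12
I: 25→46, due 54, lateness -8
B: 46→66, due 60, lateness 6
G: 66→84, due 78, lateness 6
D: 84→100, due 53, lateness 47
A: 100→113, due 50, lateness 63
H: 113→123, due 66, lateness 57
C: 123→128, due 65, lateness 63
F: 128→132, due 45, lateness 87
Maximum = 87.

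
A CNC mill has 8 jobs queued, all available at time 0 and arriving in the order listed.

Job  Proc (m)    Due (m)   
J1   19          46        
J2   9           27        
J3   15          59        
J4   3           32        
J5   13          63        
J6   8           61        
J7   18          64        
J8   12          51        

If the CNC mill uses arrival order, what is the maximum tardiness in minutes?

FIFO (arrival order): J1 J2 J3 J4 J5 J6 J7 J8.
J1: 0→19, due 46, tardiness 0
J2: 19→28, due 27, tardiness 1
J3: 28→43, due 59, tardiness 0
J4: 43→46, due 32, tardiness 14
J5: 46→59, due 63, tardiness 0
J6: 59→67, due 61, tardiness 6
J7: 67→85, due 64, tardiness 21
J8: 85→97, due 51, tardiness 46
Maximum = 46.

46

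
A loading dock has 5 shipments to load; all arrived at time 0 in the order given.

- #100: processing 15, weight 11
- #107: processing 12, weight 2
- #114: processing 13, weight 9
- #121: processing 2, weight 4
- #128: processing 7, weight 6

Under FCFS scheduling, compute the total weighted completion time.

FIFO (arrival order): #100 #107 #114 #121 #128.
#100: finishes 15, weight 11, w·C = 165
#107: finishes 27, weight 2, w·C = 54
#114: finishes 40, weight 9, w·C = 360
#121: finishes 42, weight 4, w·C = 168
#128: finishes 49, weight 6, w·C = 294
Sum = 165+54+360+168+294 = 1041.

1041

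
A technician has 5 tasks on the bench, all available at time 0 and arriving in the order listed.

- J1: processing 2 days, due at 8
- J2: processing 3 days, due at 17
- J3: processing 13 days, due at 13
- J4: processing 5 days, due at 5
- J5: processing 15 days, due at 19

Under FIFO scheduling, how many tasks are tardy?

3

FIFO (arrival order): J1 J2 J3 J4 J5.
J1: 0→2, due 8, tardiness 0
J2: 2→5, due 17, tardiness 0
J3: 5→18, due 13, tardiness 5
J4: 18→23, due 5, tardiness 18
J5: 23→38, due 19, tardiness 19
Late tasks: 3.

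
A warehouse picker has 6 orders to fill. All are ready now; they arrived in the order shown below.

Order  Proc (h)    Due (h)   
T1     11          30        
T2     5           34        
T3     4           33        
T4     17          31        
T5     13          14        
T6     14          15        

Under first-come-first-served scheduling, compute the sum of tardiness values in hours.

91

FIFO (arrival order): T1 T2 T3 T4 T5 T6.
T1: 0→11, due 30, tardiness 0
T2: 11→16, due 34, tardiness 0
T3: 16→20, due 33, tardiness 0
T4: 20→37, due 31, tardiness 6
T5: 37→50, due 14, tardiness 36
T6: 50→64, due 15, tardiness 49
Sum = 0+0+0+6+36+49 = 91.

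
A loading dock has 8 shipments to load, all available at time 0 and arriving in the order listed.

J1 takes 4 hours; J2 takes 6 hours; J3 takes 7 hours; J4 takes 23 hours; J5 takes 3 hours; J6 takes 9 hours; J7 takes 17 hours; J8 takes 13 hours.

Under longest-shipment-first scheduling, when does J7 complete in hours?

LPT (decreasing processing time): J4 J7 J8 J6 J3 J2 J1 J5.
J4: 0→23
J7: 23→40

40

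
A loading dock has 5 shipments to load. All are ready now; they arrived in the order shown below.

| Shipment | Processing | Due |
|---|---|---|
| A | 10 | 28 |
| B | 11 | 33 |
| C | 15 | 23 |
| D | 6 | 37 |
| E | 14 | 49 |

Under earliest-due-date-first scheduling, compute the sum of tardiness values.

15

EDD (increasing due date): C A B D E.
C: 0→15, due 23, tardiness 0
A: 15→25, due 28, tardiness 0
B: 25→36, due 33, tardiness 3
D: 36→42, due 37, tardiness 5
E: 42→56, due 49, tardiness 7
Sum = 0+0+3+5+7 = 15.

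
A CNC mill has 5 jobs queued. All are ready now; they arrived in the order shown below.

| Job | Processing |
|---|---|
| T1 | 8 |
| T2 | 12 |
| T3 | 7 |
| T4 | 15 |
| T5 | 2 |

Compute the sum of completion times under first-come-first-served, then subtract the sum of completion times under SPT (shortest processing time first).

40

FIFO (arrival order): T1 T2 T3 T4 T5.
T1: 0→8
T2: 8→20
T3: 20→27
T4: 27→42
T5: 42→44
Sum = 8+20+27+42+44 = 141.
SPT (increasing processing time): T5 T3 T1 T2 T4.
T5: 0→2
T3: 2→9
T1: 9→17
T2: 17→29
T4: 29→44
Sum = 2+9+17+29+44 = 101.
Difference = 141 − 101 = 40.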